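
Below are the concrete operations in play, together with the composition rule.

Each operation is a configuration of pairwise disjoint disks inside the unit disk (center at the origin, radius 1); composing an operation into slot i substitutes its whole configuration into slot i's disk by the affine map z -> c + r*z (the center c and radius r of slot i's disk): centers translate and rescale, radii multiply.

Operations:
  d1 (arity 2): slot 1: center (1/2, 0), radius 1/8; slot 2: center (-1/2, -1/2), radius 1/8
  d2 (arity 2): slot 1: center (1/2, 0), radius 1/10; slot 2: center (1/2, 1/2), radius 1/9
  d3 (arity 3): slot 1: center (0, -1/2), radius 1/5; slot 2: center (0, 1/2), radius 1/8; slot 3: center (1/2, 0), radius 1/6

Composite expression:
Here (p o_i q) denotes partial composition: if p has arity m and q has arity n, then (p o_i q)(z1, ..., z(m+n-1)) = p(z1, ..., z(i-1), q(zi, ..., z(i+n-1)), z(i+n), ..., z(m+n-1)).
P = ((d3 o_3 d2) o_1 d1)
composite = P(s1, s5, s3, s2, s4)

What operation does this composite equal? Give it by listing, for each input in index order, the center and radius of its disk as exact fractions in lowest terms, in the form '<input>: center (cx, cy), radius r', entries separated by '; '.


Follow each s-input down from d3: c' goes to c + r*c', radius to r*r'.
input s1: applying the 2 nested substitutions gives center (1/10, -1/2), radius 1/40
input s5: applying the 2 nested substitutions gives center (-1/10, -3/5), radius 1/40
input s3: applying the 1 nested substitution gives center (0, 1/2), radius 1/8
input s2: applying the 2 nested substitutions gives center (7/12, 0), radius 1/60
input s4: applying the 2 nested substitutions gives center (7/12, 1/12), radius 1/54

s1: center (1/10, -1/2), radius 1/40; s2: center (7/12, 0), radius 1/60; s3: center (0, 1/2), radius 1/8; s4: center (7/12, 1/12), radius 1/54; s5: center (-1/10, -3/5), radius 1/40


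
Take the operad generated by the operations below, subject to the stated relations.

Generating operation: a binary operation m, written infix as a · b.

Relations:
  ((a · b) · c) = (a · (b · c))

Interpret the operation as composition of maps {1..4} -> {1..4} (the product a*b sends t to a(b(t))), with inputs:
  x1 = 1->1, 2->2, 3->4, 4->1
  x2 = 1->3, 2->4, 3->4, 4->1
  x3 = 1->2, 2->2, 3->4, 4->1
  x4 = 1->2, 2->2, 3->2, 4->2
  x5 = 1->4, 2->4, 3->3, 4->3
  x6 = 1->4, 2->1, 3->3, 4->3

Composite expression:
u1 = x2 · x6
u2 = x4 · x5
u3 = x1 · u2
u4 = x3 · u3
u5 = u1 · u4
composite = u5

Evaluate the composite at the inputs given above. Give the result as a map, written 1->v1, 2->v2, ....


(x2 · x6) = 1->1, 2->3, 3->4, 4->4
(x4 · x5) = 1->2, 2->2, 3->2, 4->2
(x1 · (x4 · x5)) = 1->2, 2->2, 3->2, 4->2
(x3 · (x1 · (x4 · x5))) = 1->2, 2->2, 3->2, 4->2
((x2 · x6) · (x3 · (x1 · (x4 · x5)))) = 1->3, 2->3, 3->3, 4->3

1->3, 2->3, 3->3, 4->3


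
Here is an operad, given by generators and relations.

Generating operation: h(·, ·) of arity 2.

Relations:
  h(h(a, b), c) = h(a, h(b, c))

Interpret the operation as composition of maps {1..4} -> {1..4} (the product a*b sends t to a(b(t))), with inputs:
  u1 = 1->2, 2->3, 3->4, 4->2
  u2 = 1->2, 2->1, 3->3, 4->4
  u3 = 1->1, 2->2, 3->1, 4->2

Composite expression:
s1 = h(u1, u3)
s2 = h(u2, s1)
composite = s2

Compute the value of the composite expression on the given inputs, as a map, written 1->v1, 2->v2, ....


1->1, 2->3, 3->1, 4->3


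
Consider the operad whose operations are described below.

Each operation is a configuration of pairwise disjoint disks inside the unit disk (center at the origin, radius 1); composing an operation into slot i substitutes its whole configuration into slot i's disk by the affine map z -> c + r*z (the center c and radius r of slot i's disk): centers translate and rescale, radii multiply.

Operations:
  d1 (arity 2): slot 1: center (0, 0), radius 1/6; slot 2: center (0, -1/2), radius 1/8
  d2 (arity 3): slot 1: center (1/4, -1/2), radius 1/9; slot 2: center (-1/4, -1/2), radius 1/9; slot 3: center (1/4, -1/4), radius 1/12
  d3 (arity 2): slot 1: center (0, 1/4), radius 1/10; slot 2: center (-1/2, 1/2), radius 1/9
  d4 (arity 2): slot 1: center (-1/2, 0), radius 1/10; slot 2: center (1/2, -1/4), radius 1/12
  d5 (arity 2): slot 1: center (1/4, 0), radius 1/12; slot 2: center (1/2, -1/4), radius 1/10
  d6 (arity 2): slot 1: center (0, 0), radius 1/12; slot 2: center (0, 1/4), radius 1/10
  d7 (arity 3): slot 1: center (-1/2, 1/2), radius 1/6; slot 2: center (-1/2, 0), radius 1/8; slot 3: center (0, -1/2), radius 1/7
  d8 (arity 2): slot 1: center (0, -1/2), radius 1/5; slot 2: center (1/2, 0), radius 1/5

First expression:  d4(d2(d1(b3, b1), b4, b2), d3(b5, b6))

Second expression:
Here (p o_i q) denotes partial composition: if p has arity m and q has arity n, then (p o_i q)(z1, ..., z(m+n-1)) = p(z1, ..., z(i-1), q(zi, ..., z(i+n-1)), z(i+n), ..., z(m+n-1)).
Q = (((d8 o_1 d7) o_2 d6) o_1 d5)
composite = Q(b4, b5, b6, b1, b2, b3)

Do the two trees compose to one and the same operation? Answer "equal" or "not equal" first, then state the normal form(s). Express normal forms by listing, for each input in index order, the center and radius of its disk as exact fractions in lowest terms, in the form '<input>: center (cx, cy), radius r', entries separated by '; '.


not equal; the first gives b1: center (-19/40, -1/18), radius 1/720; b2: center (-19/40, -1/40), radius 1/120; b3: center (-19/40, -1/20), radius 1/540; b4: center (-21/40, -1/20), radius 1/90; b5: center (1/2, -11/48), radius 1/120; b6: center (11/24, -5/24), radius 1/108 and the second b1: center (-1/10, -79/160), radius 1/400; b2: center (0, -3/5), radius 1/35; b3: center (1/2, 0), radius 1/5; b4: center (-11/120, -2/5), radius 1/360; b5: center (-1/12, -49/120), radius 1/300; b6: center (-1/10, -1/2), radius 1/480

In normal form, the first expression is b1: center (-19/40, -1/18), radius 1/720; b2: center (-19/40, -1/40), radius 1/120; b3: center (-19/40, -1/20), radius 1/540; b4: center (-21/40, -1/20), radius 1/90; b5: center (1/2, -11/48), radius 1/120; b6: center (11/24, -5/24), radius 1/108
In normal form, the second expression is b1: center (-1/10, -79/160), radius 1/400; b2: center (0, -3/5), radius 1/35; b3: center (1/2, 0), radius 1/5; b4: center (-11/120, -2/5), radius 1/360; b5: center (-1/12, -49/120), radius 1/300; b6: center (-1/10, -1/2), radius 1/480
The forms do not match — not equal.


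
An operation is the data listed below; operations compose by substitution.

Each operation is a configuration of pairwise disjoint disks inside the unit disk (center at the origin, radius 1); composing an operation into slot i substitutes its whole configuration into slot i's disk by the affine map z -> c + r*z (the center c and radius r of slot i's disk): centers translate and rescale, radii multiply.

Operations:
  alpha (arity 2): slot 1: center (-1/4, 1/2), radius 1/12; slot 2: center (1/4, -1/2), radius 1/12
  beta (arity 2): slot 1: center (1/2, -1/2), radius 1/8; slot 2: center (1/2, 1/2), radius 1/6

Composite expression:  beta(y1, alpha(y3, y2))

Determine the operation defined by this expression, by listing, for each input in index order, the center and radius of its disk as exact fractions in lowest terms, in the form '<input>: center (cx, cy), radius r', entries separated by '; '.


y1: center (1/2, -1/2), radius 1/8; y2: center (13/24, 5/12), radius 1/72; y3: center (11/24, 7/12), radius 1/72


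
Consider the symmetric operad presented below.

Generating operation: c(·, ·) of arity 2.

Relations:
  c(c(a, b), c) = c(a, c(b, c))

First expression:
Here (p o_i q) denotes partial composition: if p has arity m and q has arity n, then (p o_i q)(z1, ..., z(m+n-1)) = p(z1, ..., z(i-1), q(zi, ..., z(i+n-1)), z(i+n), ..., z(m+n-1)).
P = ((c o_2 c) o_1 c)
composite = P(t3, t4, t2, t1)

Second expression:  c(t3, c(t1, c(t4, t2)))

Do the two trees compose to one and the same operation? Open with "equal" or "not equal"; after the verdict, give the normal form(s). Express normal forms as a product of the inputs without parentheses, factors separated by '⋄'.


not equal; the first gives t3 ⋄ t4 ⋄ t2 ⋄ t1 and the second t3 ⋄ t1 ⋄ t4 ⋄ t2

The first expression reduces to t3 ⋄ t4 ⋄ t2 ⋄ t1
The second expression reduces to t3 ⋄ t1 ⋄ t4 ⋄ t2
Different reductions; not equal.


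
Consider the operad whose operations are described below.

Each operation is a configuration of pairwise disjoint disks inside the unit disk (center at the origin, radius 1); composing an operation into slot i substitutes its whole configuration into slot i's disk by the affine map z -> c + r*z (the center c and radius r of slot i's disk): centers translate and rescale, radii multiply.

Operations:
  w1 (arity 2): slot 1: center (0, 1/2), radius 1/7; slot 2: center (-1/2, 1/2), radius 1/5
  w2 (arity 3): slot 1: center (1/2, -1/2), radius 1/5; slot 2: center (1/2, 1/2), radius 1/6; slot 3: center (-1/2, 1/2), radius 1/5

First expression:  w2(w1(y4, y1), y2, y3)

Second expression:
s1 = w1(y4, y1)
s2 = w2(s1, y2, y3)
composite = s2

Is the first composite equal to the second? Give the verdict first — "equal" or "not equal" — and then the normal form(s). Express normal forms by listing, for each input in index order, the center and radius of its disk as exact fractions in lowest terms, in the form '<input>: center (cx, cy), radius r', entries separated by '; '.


In normal form, the first expression is y1: center (2/5, -2/5), radius 1/25; y2: center (1/2, 1/2), radius 1/6; y3: center (-1/2, 1/2), radius 1/5; y4: center (1/2, -2/5), radius 1/35
In normal form, the second expression is y1: center (2/5, -2/5), radius 1/25; y2: center (1/2, 1/2), radius 1/6; y3: center (-1/2, 1/2), radius 1/5; y4: center (1/2, -2/5), radius 1/35
Same normal form: equal.

equal; both compose to y1: center (2/5, -2/5), radius 1/25; y2: center (1/2, 1/2), radius 1/6; y3: center (-1/2, 1/2), radius 1/5; y4: center (1/2, -2/5), radius 1/35


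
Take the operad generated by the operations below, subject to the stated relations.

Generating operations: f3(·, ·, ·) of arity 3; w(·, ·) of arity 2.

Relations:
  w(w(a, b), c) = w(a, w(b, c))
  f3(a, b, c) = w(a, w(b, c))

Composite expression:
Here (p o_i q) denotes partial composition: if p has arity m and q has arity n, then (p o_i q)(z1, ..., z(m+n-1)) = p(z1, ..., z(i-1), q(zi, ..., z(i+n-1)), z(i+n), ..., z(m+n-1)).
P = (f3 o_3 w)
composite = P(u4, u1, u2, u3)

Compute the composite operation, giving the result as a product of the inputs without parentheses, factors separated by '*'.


u4 * u1 * u2 * u3

Under associativity of f3, the answer is the u's in reading order.
w(u2, u3) linearizes to u2 * u3
f3(u4, u1, w(u2, u3)) linearizes to u4 * u1 * u2 * u3


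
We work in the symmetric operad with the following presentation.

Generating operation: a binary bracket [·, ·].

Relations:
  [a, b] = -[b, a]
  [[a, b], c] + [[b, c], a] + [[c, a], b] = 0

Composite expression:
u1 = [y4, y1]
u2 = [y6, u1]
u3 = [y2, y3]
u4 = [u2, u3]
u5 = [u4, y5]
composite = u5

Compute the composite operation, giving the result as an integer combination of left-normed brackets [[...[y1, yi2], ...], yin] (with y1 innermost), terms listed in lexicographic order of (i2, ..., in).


[[[[[y1, y4], y6], y2], y3], y5] - [[[[[y1, y4], y6], y3], y2], y5]

In the tensor algebra, words opening y1 carry the y1-anchored form.
Composite bracket: [[[y6, [y4, y1]], [y2, y3]], y5]
Applying ab - ba throughout gives 32 signed words (2^5 = 32).
Collect the words opening with y1:
  the word y1y4y6y2y3y5 carries sign +1 and contributes +[[[[[y1, y4], y6], y2], y3], y5]
  the word y1y4y6y3y2y5 carries sign -1 and contributes -[[[[[y1, y4], y6], y3], y2], y5]


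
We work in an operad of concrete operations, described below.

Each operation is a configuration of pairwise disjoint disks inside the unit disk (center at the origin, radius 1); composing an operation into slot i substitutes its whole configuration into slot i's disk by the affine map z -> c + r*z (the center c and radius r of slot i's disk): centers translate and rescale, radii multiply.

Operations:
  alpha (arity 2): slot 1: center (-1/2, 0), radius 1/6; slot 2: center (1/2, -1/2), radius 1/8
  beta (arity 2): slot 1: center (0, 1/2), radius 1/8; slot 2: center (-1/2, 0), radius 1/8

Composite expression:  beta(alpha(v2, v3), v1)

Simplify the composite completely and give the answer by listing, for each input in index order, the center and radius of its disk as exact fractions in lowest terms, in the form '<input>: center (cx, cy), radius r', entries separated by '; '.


v1: center (-1/2, 0), radius 1/8; v2: center (-1/16, 1/2), radius 1/48; v3: center (1/16, 7/16), radius 1/64

Affine substitution under beta: radii multiply and v-centers shift.
v2: after 2 affine steps, its disk has center (-1/16, 1/2), radius 1/48
v3: after 2 affine steps, its disk has center (1/16, 7/16), radius 1/64
v1: after 1 affine step, its disk has center (-1/2, 0), radius 1/8


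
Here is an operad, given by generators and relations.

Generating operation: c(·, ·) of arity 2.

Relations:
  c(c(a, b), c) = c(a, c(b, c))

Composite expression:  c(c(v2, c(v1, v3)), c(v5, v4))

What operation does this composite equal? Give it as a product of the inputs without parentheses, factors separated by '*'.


Every regrouping of c is equal, so read the v-inputs in written order.
c(v1, v3) collapses to v1 * v3
c(v2, c(v1, v3)) collapses to v2 * v1 * v3
c(v5, v4) collapses to v5 * v4
c(c(v2, c(v1, v3)), c(v5, v4)) collapses to v2 * v1 * v3 * v5 * v4

v2 * v1 * v3 * v5 * v4


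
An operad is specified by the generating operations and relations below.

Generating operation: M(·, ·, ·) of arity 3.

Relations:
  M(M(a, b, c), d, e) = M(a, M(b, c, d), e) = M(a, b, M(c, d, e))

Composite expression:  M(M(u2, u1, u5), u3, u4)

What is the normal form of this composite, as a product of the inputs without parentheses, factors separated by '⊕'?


u2 ⊕ u1 ⊕ u5 ⊕ u3 ⊕ u4


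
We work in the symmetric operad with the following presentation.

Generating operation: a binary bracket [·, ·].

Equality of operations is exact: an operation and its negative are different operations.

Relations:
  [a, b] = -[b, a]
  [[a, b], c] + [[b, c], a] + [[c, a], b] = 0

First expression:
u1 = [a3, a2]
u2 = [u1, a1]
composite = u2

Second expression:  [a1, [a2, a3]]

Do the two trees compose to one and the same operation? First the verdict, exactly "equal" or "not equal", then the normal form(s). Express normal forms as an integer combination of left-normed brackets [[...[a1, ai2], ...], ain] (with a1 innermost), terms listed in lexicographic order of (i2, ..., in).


equal — both sides give [[a1, a2], a3] - [[a1, a3], a2]

Normal form of the first expression: [[a1, a2], a3] - [[a1, a3], a2]
Normal form of the second expression: [[a1, a2], a3] - [[a1, a3], a2]
The normal forms match — equal.


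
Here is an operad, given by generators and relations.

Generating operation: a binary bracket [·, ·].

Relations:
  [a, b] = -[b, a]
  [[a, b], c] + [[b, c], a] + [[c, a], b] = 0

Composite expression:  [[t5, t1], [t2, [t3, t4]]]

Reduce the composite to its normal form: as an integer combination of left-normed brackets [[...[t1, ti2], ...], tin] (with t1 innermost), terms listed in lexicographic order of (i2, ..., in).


-[[[[t1, t5], t2], t3], t4] + [[[[t1, t5], t2], t4], t3] + [[[[t1, t5], t3], t4], t2] - [[[[t1, t5], t4], t3], t2]

In the tensor algebra, words opening t1 carry the t1-anchored form.
Composite bracket: [[t5, t1], [t2, [t3, t4]]]
The bracket unfolds into 16 signed words via [a, b] = ab - ba (2^4 = 16).
Keep just the words that open with t1:
  t1t5t2t3t4 (sign -1) contributes -[[[[t1, t5], t2], t3], t4]
  t1t5t2t4t3 (sign +1) contributes +[[[[t1, t5], t2], t4], t3]
  t1t5t3t4t2 (sign +1) contributes +[[[[t1, t5], t3], t4], t2]
  t1t5t4t3t2 (sign -1) contributes -[[[[t1, t5], t4], t3], t2]


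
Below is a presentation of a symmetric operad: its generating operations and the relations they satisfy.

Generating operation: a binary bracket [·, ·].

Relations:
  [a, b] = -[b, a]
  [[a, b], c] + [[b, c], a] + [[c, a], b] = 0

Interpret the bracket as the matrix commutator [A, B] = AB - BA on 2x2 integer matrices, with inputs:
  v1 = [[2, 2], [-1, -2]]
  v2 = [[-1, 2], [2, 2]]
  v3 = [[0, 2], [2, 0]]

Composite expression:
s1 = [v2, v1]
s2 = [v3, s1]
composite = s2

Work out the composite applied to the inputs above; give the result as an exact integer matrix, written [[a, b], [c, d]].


[[38, 24], [-24, -38]]

[v2, v1] = [[-6, -14], [5, 6]]
[v3, [v2, v1]] = [[38, 24], [-24, -38]]


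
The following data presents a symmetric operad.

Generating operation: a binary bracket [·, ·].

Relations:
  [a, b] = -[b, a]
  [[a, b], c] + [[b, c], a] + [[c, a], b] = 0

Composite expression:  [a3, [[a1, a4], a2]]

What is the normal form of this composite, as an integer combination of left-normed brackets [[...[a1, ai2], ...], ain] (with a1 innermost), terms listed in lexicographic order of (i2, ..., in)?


Skip Jacobi rewriting: expand, keep a1-initial words, read off terms.
Composite bracket: [a3, [[a1, a4], a2]]
Expanding via [a, b] = ab - ba: 8 signed words (2^3 = 8).
The a1-initial words carry the normal form:
  sign of a1a4a2a3 is -1, so it contributes -[[[a1, a4], a2], a3]

-[[[a1, a4], a2], a3]


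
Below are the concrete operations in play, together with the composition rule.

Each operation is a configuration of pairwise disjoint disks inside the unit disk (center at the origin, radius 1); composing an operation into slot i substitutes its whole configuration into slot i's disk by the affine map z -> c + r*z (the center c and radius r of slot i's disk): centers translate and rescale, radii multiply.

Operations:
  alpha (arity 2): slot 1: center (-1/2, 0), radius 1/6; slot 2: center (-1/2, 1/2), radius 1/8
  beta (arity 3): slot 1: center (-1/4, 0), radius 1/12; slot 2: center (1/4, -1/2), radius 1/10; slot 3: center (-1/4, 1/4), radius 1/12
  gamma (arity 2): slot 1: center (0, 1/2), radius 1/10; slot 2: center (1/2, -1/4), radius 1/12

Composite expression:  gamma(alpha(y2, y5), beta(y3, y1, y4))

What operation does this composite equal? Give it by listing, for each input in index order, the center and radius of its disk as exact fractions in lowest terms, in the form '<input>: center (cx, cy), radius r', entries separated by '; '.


Each y-disk chains the slot maps above it in gamma; radii multiply.
tracing y2 down its 2-map path: center (-1/20, 1/2), radius 1/60
tracing y5 down its 2-map path: center (-1/20, 11/20), radius 1/80
tracing y3 down its 2-map path: center (23/48, -1/4), radius 1/144
tracing y1 down its 2-map path: center (25/48, -7/24), radius 1/120
tracing y4 down its 2-map path: center (23/48, -11/48), radius 1/144

y1: center (25/48, -7/24), radius 1/120; y2: center (-1/20, 1/2), radius 1/60; y3: center (23/48, -1/4), radius 1/144; y4: center (23/48, -11/48), radius 1/144; y5: center (-1/20, 11/20), radius 1/80


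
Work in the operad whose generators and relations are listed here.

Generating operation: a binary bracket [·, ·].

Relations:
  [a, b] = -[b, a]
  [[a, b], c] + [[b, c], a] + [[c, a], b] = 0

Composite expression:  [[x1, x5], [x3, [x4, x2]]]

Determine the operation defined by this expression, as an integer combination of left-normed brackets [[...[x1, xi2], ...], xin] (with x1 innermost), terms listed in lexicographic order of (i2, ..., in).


[[[[x1, x5], x2], x4], x3] - [[[[x1, x5], x3], x2], x4] + [[[[x1, x5], x3], x4], x2] - [[[[x1, x5], x4], x2], x3]


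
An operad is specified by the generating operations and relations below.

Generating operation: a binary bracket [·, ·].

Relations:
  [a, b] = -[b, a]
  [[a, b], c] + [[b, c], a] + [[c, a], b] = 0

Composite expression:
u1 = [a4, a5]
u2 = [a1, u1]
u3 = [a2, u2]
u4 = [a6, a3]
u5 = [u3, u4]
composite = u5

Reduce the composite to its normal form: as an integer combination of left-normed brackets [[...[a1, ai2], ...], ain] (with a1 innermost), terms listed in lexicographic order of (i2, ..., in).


[[[[[a1, a4], a5], a2], a3], a6] - [[[[[a1, a4], a5], a2], a6], a3] - [[[[[a1, a5], a4], a2], a3], a6] + [[[[[a1, a5], a4], a2], a6], a3]

Antisymmetry and Jacobi reduce to a1-anchored left-normed brackets.
Composite bracket: [[a2, [a1, [a4, a5]]], [a6, a3]]
Expanding via [a, b] = ab - ba: 32 signed words (2^5 = 32).
Coefficients come from the a1-initial words:
  sign of a1a4a5a2a3a6 is +1, so it contributes +[[[[[a1, a4], a5], a2], a3], a6]
  sign of a1a4a5a2a6a3 is -1, so it contributes -[[[[[a1, a4], a5], a2], a6], a3]
  sign of a1a5a4a2a3a6 is -1, so it contributes -[[[[[a1, a5], a4], a2], a3], a6]
  sign of a1a5a4a2a6a3 is +1, so it contributes +[[[[[a1, a5], a4], a2], a6], a3]


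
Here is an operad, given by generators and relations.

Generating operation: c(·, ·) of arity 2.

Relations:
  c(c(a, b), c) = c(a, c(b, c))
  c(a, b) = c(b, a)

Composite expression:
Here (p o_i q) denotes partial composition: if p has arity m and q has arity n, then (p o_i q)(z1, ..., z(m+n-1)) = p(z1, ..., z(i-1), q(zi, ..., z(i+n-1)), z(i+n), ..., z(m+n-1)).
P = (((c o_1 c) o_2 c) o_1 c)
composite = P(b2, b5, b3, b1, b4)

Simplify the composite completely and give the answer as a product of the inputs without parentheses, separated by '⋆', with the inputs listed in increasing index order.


b1 ⋆ b2 ⋆ b3 ⋆ b4 ⋆ b5

Both nesting and order wash out for c; what remains is which b's occur.
c(b2, b5) unparenthesizes to b2 ⋆ b5
c(b3, b1) unparenthesizes to b3 ⋆ b1
c(c(b2, b5), c(b3, b1)) unparenthesizes to b2 ⋆ b5 ⋆ b3 ⋆ b1
c(c(c(b2, b5), c(b3, b1)), b4) unparenthesizes to b2 ⋆ b5 ⋆ b3 ⋆ b1 ⋆ b4
the factors in increasing index order: b1 ⋆ b2 ⋆ b3 ⋆ b4 ⋆ b5


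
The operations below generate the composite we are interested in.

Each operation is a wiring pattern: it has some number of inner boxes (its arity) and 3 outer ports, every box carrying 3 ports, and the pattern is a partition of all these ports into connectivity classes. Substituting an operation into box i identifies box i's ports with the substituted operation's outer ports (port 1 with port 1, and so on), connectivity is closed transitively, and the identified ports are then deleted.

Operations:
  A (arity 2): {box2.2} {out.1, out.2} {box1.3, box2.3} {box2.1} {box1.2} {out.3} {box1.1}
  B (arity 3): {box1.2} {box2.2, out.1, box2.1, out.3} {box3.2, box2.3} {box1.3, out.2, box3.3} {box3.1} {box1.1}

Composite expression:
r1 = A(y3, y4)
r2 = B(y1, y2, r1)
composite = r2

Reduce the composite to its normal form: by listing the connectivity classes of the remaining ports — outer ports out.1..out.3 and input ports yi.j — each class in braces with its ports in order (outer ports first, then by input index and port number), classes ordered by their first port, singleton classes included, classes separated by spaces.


Substituting into B glues patterns; closure does the rest.
composing A on (y3, y4), with out.j its own outer ports: {out.1, out.2} {out.3} {y3.1} {y3.2} {y3.3, y4.3} {y4.1} {y4.2}
composing B on (y1, y2, y3, y4), with out.j its own outer ports: {out.1, out.3, y2.1, y2.2} {out.2, y1.3} {y1.1} {y1.2} {y2.3} {y3.1} {y3.2} {y3.3, y4.3} {y4.1} {y4.2}

{out.1, out.3, y2.1, y2.2} {out.2, y1.3} {y1.1} {y1.2} {y2.3} {y3.1} {y3.2} {y3.3, y4.3} {y4.1} {y4.2}


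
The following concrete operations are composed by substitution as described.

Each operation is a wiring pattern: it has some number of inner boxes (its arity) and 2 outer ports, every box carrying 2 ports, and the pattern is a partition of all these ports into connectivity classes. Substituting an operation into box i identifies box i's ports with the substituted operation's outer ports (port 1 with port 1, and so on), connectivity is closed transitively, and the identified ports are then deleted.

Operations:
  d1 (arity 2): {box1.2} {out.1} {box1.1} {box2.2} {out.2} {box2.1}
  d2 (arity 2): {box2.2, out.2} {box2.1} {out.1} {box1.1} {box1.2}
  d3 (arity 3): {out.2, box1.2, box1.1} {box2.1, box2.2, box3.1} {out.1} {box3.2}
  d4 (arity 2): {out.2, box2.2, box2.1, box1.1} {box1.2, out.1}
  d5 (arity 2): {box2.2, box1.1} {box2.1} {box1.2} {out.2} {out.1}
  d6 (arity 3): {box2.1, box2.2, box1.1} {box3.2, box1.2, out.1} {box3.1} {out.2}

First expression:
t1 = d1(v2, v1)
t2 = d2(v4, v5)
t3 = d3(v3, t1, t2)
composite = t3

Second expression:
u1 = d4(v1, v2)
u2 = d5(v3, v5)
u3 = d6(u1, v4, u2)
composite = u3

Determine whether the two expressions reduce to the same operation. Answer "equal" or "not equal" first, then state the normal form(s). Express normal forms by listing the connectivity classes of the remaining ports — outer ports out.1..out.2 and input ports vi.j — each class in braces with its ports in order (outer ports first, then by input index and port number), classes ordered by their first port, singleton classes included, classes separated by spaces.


The first expression reduces to {out.1} {out.2, v3.1, v3.2} {v1.1} {v1.2} {v2.1} {v2.2} {v4.1} {v4.2} {v5.1} {v5.2}
The second expression reduces to {out.1, v1.1, v2.1, v2.2} {out.2} {v1.2, v4.1, v4.2} {v3.1, v5.2} {v3.2} {v5.1}
They disagree, so not equal.

not equal; first: {out.1} {out.2, v3.1, v3.2} {v1.1} {v1.2} {v2.1} {v2.2} {v4.1} {v4.2} {v5.1} {v5.2}; second: {out.1, v1.1, v2.1, v2.2} {out.2} {v1.2, v4.1, v4.2} {v3.1, v5.2} {v3.2} {v5.1}


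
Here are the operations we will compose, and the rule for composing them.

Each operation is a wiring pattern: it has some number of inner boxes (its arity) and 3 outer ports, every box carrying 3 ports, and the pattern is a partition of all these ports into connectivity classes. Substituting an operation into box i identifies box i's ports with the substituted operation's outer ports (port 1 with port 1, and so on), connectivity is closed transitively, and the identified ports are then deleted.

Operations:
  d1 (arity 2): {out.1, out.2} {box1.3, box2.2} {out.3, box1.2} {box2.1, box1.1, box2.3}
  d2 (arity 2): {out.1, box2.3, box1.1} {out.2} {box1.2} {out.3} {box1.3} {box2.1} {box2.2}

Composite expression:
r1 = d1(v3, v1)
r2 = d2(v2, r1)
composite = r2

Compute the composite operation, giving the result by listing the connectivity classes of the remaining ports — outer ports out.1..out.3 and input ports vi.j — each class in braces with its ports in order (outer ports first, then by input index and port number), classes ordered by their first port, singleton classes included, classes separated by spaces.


{out.1, v2.1, v3.2} {out.2} {out.3} {v1.1, v1.3, v3.1} {v1.2, v3.3} {v2.2} {v2.3}


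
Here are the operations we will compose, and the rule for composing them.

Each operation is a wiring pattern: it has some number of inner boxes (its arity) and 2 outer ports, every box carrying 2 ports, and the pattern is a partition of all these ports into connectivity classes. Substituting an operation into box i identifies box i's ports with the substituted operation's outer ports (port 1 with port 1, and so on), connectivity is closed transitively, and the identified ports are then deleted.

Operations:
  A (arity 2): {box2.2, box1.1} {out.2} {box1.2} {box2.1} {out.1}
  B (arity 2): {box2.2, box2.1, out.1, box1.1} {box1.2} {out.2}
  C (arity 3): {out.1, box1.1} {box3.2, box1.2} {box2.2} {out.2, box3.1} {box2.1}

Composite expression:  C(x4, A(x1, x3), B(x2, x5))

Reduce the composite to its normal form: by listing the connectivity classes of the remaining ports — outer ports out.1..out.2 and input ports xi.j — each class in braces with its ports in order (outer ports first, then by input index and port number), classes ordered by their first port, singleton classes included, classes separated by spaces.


{out.1, x4.1} {out.2, x2.1, x5.1, x5.2} {x1.1, x3.2} {x1.2} {x2.2} {x3.1} {x4.2}

Reachability decides: close wires over C-identified ports.
the subtree at A composes to {out.1} {out.2} {x1.1, x3.2} {x1.2} {x3.1} on (x1, x3); out.j = own outer ports
the subtree at B composes to {out.1, x2.1, x5.1, x5.2} {out.2} {x2.2} on (x2, x5); out.j = own outer ports
the subtree at C composes to {out.1, x4.1} {out.2, x2.1, x5.1, x5.2} {x1.1, x3.2} {x1.2} {x2.2} {x3.1} {x4.2} on (x4, x1, x3, x2, x5); out.j = own outer ports


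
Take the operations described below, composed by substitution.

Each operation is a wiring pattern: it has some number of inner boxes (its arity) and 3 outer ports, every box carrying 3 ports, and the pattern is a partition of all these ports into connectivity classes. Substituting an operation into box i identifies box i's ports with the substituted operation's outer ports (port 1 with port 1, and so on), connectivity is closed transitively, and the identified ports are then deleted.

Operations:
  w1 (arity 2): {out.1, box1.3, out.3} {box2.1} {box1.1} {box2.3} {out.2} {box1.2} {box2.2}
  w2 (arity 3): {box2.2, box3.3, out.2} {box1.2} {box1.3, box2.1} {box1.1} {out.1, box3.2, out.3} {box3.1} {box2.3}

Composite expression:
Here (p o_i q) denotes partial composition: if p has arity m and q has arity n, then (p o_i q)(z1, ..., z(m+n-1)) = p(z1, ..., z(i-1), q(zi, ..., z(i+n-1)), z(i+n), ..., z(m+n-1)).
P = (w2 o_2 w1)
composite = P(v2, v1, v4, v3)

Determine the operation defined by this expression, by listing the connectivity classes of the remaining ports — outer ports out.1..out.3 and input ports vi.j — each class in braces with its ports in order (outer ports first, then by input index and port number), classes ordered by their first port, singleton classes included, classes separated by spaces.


Treat the ports identified at w2 as solder joints: merge, then drop.
w1 over (v1, v4) gives {out.1, out.3, v1.3} {out.2} {v1.1} {v1.2} {v4.1} {v4.2} {v4.3}, out.j being that stage's outer ports
w2 over (v2, v1, v4, v3) gives {out.1, out.3, v3.2} {out.2, v3.3} {v1.1} {v1.2} {v1.3, v2.3} {v2.1} {v2.2} {v3.1} {v4.1} {v4.2} {v4.3}, out.j being that stage's outer ports

{out.1, out.3, v3.2} {out.2, v3.3} {v1.1} {v1.2} {v1.3, v2.3} {v2.1} {v2.2} {v3.1} {v4.1} {v4.2} {v4.3}


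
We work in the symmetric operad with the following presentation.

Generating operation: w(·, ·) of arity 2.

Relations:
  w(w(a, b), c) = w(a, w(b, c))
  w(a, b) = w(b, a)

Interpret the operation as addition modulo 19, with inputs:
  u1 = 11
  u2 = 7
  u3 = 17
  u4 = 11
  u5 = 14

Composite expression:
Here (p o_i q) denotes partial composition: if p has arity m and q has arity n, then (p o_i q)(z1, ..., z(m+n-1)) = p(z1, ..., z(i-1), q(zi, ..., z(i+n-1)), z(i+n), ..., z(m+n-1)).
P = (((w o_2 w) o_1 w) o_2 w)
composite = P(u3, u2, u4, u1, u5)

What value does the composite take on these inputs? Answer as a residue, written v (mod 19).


w(u2, u4) = 18
w(u3, w(u2, u4)) = 16
w(u1, u5) = 6
w(w(u3, w(u2, u4)), w(u1, u5)) = 3

3 (mod 19)


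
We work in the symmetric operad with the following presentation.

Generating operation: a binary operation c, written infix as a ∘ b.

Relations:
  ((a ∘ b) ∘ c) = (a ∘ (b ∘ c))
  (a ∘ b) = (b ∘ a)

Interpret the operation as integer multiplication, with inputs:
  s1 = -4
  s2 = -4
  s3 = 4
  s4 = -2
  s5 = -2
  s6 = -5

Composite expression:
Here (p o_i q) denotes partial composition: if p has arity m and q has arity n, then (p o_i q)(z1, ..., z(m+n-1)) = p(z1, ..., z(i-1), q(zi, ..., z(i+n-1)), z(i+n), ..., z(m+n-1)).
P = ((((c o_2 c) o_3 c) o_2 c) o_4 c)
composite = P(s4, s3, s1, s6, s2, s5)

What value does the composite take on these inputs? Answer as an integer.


-1280

(s3 ∘ s1) = -16
(s6 ∘ s2) = 20
((s6 ∘ s2) ∘ s5) = -40
((s3 ∘ s1) ∘ ((s6 ∘ s2) ∘ s5)) = 640
(s4 ∘ ((s3 ∘ s1) ∘ ((s6 ∘ s2) ∘ s5))) = -1280


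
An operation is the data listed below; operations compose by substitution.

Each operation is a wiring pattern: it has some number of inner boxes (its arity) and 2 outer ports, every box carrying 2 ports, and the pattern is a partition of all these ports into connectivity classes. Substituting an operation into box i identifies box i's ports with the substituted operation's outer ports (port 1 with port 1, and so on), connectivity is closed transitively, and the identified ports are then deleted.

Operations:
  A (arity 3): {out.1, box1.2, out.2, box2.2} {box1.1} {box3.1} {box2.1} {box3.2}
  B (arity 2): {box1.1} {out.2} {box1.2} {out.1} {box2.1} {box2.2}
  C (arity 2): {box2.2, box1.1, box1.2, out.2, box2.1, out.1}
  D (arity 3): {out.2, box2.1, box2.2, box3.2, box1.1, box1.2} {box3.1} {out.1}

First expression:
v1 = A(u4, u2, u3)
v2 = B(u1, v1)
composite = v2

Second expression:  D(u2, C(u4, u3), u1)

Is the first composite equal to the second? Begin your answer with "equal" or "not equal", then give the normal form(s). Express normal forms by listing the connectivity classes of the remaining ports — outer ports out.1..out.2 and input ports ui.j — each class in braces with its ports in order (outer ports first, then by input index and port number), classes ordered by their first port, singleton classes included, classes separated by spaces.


not equal: they reduce to {out.1} {out.2} {u1.1} {u1.2} {u2.1} {u2.2, u4.2} {u3.1} {u3.2} {u4.1} and {out.1} {out.2, u1.2, u2.1, u2.2, u3.1, u3.2, u4.1, u4.2} {u1.1}

The first expression, normalized: {out.1} {out.2} {u1.1} {u1.2} {u2.1} {u2.2, u4.2} {u3.1} {u3.2} {u4.1}
The second expression, normalized: {out.1} {out.2, u1.2, u2.1, u2.2, u3.1, u3.2, u4.1, u4.2} {u1.1}
The normal forms differ: not equal.


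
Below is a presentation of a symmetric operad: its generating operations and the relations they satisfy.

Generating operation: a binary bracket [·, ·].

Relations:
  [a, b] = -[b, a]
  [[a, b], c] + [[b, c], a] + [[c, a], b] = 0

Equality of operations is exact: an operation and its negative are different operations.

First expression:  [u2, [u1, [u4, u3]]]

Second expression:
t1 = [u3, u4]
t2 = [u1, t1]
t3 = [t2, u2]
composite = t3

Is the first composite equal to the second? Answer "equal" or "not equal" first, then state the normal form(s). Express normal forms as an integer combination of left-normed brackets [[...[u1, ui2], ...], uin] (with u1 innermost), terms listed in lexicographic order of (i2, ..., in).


equal; the common form is [[[u1, u3], u4], u2] - [[[u1, u4], u3], u2]

The first expression, normalized: [[[u1, u3], u4], u2] - [[[u1, u4], u3], u2]
The second expression, normalized: [[[u1, u3], u4], u2] - [[[u1, u4], u3], u2]
Identical normal forms: equal.


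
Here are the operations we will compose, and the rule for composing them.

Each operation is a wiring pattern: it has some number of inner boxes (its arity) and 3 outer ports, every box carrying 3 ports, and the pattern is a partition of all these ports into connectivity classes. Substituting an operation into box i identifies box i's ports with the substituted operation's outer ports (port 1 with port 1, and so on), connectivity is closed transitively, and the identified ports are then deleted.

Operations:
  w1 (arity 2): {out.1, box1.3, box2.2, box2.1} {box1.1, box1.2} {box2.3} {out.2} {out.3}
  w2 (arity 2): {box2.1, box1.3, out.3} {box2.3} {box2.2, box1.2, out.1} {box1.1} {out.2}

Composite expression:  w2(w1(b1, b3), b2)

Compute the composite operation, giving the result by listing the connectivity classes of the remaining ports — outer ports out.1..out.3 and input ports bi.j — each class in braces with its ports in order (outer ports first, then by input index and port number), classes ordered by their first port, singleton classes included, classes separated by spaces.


{out.1, b2.2} {out.2} {out.3, b2.1} {b1.1, b1.2} {b1.3, b3.1, b3.2} {b2.3} {b3.3}

Substituting into w2 glues patterns; closure does the rest.
composing w1 on (b1, b3), with out.j its own outer ports: {out.1, b1.3, b3.1, b3.2} {out.2} {out.3} {b1.1, b1.2} {b3.3}
composing w2 on (b1, b3, b2), with out.j its own outer ports: {out.1, b2.2} {out.2} {out.3, b2.1} {b1.1, b1.2} {b1.3, b3.1, b3.2} {b2.3} {b3.3}


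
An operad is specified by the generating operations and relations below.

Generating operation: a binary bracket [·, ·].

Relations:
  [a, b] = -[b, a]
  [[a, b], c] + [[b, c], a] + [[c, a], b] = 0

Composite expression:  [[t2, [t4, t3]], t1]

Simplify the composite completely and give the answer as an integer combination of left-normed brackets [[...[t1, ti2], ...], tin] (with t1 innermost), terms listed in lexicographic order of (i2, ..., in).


Left-normed coefficients sit on the t1-initial expansion words.
Composite bracket: [[t2, [t4, t3]], t1]
Full expansion: 8 signed words from ab - ba (2^3 = 8).
Collect the words opening with t1:
  t1t2t3t4 (sign +1) contributes +[[[t1, t2], t3], t4]
  t1t2t4t3 (sign -1) contributes -[[[t1, t2], t4], t3]
  t1t3t4t2 (sign -1) contributes -[[[t1, t3], t4], t2]
  t1t4t3t2 (sign +1) contributes +[[[t1, t4], t3], t2]

[[[t1, t2], t3], t4] - [[[t1, t2], t4], t3] - [[[t1, t3], t4], t2] + [[[t1, t4], t3], t2]


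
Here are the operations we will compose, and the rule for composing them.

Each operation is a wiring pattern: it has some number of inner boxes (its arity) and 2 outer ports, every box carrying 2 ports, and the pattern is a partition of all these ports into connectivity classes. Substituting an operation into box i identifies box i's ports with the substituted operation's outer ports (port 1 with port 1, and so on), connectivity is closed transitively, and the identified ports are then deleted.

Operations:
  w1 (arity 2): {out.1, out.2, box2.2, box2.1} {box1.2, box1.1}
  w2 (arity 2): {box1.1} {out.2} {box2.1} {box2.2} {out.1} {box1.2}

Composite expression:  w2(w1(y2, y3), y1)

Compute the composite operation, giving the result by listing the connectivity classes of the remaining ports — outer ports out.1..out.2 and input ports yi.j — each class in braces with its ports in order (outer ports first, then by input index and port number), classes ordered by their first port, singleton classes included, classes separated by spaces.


{out.1} {out.2} {y1.1} {y1.2} {y2.1, y2.2} {y3.1, y3.2}

Substituting into w2 glues patterns; closure does the rest.
w1 over (y2, y3) gives {out.1, out.2, y3.1, y3.2} {y2.1, y2.2}, out.j being that stage's outer ports
w2 over (y2, y3, y1) gives {out.1} {out.2} {y1.1} {y1.2} {y2.1, y2.2} {y3.1, y3.2}, out.j being that stage's outer ports


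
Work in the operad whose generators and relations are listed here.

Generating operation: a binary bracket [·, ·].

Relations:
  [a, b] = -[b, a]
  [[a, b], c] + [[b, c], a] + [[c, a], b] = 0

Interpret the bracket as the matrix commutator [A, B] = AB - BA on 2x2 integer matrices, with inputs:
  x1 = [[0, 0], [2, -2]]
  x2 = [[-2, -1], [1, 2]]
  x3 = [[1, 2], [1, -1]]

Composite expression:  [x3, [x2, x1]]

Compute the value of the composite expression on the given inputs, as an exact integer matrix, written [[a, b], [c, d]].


[x2, x1] = [[-2, 2], [10, 2]]
[x3, [x2, x1]] = [[18, 12], [-24, -18]]

[[18, 12], [-24, -18]]


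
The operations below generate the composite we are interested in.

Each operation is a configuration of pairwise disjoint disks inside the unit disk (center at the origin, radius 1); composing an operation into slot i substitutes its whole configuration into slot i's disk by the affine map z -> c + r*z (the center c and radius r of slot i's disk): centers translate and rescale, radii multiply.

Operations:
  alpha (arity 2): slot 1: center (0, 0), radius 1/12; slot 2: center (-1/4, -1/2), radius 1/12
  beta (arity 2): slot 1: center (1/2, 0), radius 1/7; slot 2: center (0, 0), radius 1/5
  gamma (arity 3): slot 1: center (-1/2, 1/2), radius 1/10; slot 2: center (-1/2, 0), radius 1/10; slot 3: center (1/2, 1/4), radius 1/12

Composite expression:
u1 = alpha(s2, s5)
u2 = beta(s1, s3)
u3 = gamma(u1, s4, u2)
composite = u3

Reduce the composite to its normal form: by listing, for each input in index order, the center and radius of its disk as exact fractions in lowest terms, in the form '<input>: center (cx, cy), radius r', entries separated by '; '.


s1: center (13/24, 1/4), radius 1/84; s2: center (-1/2, 1/2), radius 1/120; s3: center (1/2, 1/4), radius 1/60; s4: center (-1/2, 0), radius 1/10; s5: center (-21/40, 9/20), radius 1/120

Each s-disk chains the slot maps above it in gamma; radii multiply.
input s2: composing its 2 substitution steps yields center (-1/2, 1/2), radius 1/120
input s5: composing its 2 substitution steps yields center (-21/40, 9/20), radius 1/120
input s4: composing its 1 substitution step yields center (-1/2, 0), radius 1/10
input s1: composing its 2 substitution steps yields center (13/24, 1/4), radius 1/84
input s3: composing its 2 substitution steps yields center (1/2, 1/4), radius 1/60
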